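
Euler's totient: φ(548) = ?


548 = 2^2 × 137
Prime factors: 2, 137
φ(548) = 548 × (1-1/2) × (1-1/137)
= 548 × 1/2 × 136/137 = 272

φ(548) = 272


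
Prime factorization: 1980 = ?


1980 / 2 = 990
990 / 2 = 495
495 / 3 = 165
165 / 3 = 55
55 / 5 = 11
11 / 11 = 1
1980 = 2^2 × 3^2 × 5 × 11


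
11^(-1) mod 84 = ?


Use the extended Euclidean algorithm on (84, 11); each row r = 84*s + 11*t:
r=84, s=1, t=0
r=11, s=0, t=1
q=7: r=7, s=1, t=-7   [84*(1) + 11*(-7) = 7]
q=1: r=4, s=-1, t=8   [84*(-1) + 11*(8) = 4]
q=1: r=3, s=2, t=-15   [84*(2) + 11*(-15) = 3]
q=1: r=1, s=-3, t=23   [84*(-3) + 11*(23) = 1]
q=3: r=0, s=11, t=-84   [84*(11) + 11*(-84) = 0]
GCD = 1 with t = 23, so 11*(23) ≡ 1 (mod 84)
Inverse = 23 mod 84 = 23
Check: 11 * 23 = 253 ≡ 1 (mod 84)

11^(-1) ≡ 23 (mod 84)


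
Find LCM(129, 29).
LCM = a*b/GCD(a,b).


GCD(129, 29) = 1
LCM = 129*29/1 = 3741/1 = 3741

LCM = 3741


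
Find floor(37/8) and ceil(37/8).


37/8 = 4.6250
floor = 4
ceil = 5

floor = 4, ceil = 5


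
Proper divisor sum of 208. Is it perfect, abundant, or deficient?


Proper divisors: 1, 2, 4, 8, 13, 16, 26, 52, 104
Sum = 1 + 2 + 4 + 8 + 13 + 16 + 26 + 52 + 104 = 226
226 > 208 → abundant

s(208) = 226 (abundant)


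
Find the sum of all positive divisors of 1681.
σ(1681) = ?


Divisors of 1681: 1, 41, 1681
Sum = 1 + 41 + 1681 = 1723

σ(1681) = 1723


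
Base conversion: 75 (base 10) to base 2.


75 (base 10) = 75 (decimal)
75 (decimal) = 1001011 (base 2)


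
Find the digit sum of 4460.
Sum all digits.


4 + 4 + 6 + 0 = 14


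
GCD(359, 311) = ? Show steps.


359 = 1 * 311 + 48
311 = 6 * 48 + 23
48 = 2 * 23 + 2
23 = 11 * 2 + 1
2 = 2 * 1 + 0
GCD = 1


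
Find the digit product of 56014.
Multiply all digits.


5 × 6 × 0 × 1 × 4 = 0


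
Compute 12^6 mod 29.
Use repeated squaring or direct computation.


12^1 mod 29 = 12
12^2 mod 29 = 28
12^3 mod 29 = 17
12^4 mod 29 = 1
12^5 mod 29 = 12
12^6 mod 29 = 28


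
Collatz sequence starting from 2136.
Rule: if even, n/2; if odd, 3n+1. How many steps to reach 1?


2136 → 1068 → 534 → 267 → 802 → 401 → 1204 → 602 → 301 → 904 → 452 → 226 → 113 → 340 → 170 → 85 → 256 → 128 → 64 → 32 → 16 → 8 → 4 → 2 → 1
Total steps = 24

24 steps


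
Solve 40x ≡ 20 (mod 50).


GCD(40, 50) = 10 divides 20
Divide: 4x ≡ 2 (mod 5)
x ≡ 3 (mod 5)


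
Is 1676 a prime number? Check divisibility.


1676 / 2 = 838 (exact division)
1676 is NOT prime.

No, 1676 is not prime


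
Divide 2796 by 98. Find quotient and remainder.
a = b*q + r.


2796 = 98 * 28 + 52
Check: 2744 + 52 = 2796

q = 28, r = 52


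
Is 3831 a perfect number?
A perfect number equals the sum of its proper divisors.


Proper divisors of 3831: 1, 3, 1277
Sum = 1 + 3 + 1277 = 1281

No, 3831 is not perfect (1281 ≠ 3831)


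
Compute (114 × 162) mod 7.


114 × 162 = 18468
18468 mod 7 = 2


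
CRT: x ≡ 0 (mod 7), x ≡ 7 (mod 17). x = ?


M = 7*17 = 119
M1 = M/7 = 17, M2 = M/17 = 7
M1^(-1) mod 7 = 5, M2^(-1) mod 17 = 5
x = 0*17*5 + 7*7*5 = 245
245 mod 119 = 7
Check: 7 mod 7 = 0 ✓, 7 mod 17 = 7 ✓

x ≡ 7 (mod 119)


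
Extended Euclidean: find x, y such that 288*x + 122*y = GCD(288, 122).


Tabular extended Euclidean (each row: r = 288*s + 122*t):
r=288, s=1, t=0
r=122, s=0, t=1
q=2: r=44, s=1, t=-2   [288*(1) + 122*(-2) = 44]
q=2: r=34, s=-2, t=5   [288*(-2) + 122*(5) = 34]
q=1: r=10, s=3, t=-7   [288*(3) + 122*(-7) = 10]
q=3: r=4, s=-11, t=26   [288*(-11) + 122*(26) = 4]
q=2: r=2, s=25, t=-59   [288*(25) + 122*(-59) = 2]
q=2: r=0, s=-61, t=144   [288*(-61) + 122*(144) = 0]
GCD = 2; from the row with r=2: x=25, y=-59
Check: 288*(25) + 122*(-59) = 7200 - 7198 = 2

GCD = 2, x = 25, y = -59


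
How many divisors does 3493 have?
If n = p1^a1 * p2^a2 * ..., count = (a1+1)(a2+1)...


3493 = 7^1 × 499^1
d(3493) = (1+1) × (1+1) = 4

4 divisors


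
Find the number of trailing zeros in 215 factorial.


floor(215/5) = 43
floor(215/25) = 8
floor(215/125) = 1
Total = 52

52 trailing zeros


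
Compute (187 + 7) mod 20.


187 + 7 = 194
194 mod 20 = 14


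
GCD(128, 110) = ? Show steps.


128 = 1 * 110 + 18
110 = 6 * 18 + 2
18 = 9 * 2 + 0
GCD = 2


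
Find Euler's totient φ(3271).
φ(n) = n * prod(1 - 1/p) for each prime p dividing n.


3271 = 3271
Prime factors: 3271
φ(3271) = 3271 × (1-1/3271)
= 3271 × 3270/3271 = 3270

φ(3271) = 3270


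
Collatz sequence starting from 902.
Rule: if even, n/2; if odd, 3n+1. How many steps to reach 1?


902 → 451 → 1354 → 677 → 2032 → 1016 → 508 → 254 → 127 → 382 → 191 → 574 → 287 → 862 → 431 → 1294 → 647 → 1942 → 971 → 2914 → 1457 → 4372 → 2186 → 1093 → 3280 → 1640 → 820 → 410 → 205 → 616 → 308 → 154 → 77 → 232 → 116 → 58 → 29 → 88 → 44 → 22 → 11 → 34 → 17 → 52 → 26 → 13 → 40 → 20 → 10 → 5 → 16 → 8 → 4 → 2 → 1
Total steps = 54

54 steps


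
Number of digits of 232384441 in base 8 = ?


232384441 in base 8 = 1566363671
Number of digits = 10

10 digits (base 8)


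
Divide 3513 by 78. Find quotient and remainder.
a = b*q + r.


3513 = 78 * 45 + 3
Check: 3510 + 3 = 3513

q = 45, r = 3


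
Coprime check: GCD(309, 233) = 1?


Euclidean algorithm:
309 = 1 * 233 + 76
233 = 3 * 76 + 5
76 = 15 * 5 + 1
5 = 5 * 1 + 0
GCD(309, 233) = 1

Yes, coprime (GCD = 1)


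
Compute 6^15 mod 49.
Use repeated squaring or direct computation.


6^1 mod 49 = 6
6^2 mod 49 = 36
6^3 mod 49 = 20
6^4 mod 49 = 22
6^5 mod 49 = 34
6^6 mod 49 = 8
6^7 mod 49 = 48
6^8 mod 49 = 43
6^9 mod 49 = 13
6^10 mod 49 = 29
6^11 mod 49 = 27
6^12 mod 49 = 15
6^13 mod 49 = 41
6^14 mod 49 = 1
6^15 mod 49 = 6


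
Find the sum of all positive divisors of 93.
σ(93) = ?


Divisors of 93: 1, 3, 31, 93
Sum = 1 + 3 + 31 + 93 = 128

σ(93) = 128


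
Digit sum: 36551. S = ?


3 + 6 + 5 + 5 + 1 = 20


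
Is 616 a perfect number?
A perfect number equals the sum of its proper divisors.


Proper divisors of 616: 1, 2, 4, 7, 8, 11, 14, 22, 28, 44, 56, 77, 88, 154, 308
Sum = 1 + 2 + 4 + 7 + 8 + 11 + 14 + 22 + 28 + 44 + 56 + 77 + 88 + 154 + 308 = 824

No, 616 is not perfect (824 ≠ 616)


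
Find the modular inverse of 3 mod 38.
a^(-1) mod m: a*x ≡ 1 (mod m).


Use the extended Euclidean algorithm on (38, 3); each row r = 38*s + 3*t:
r=38, s=1, t=0
r=3, s=0, t=1
q=12: r=2, s=1, t=-12   [38*(1) + 3*(-12) = 2]
q=1: r=1, s=-1, t=13   [38*(-1) + 3*(13) = 1]
q=2: r=0, s=3, t=-38   [38*(3) + 3*(-38) = 0]
GCD = 1 with t = 13, so 3*(13) ≡ 1 (mod 38)
Inverse = 13 mod 38 = 13
Check: 3 * 13 = 39 ≡ 1 (mod 38)

3^(-1) ≡ 13 (mod 38)


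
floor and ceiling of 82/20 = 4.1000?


82/20 = 4.1000
floor = 4
ceil = 5

floor = 4, ceil = 5


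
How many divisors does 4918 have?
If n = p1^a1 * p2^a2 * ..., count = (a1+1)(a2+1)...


4918 = 2^1 × 2459^1
d(4918) = (1+1) × (1+1) = 4

4 divisors


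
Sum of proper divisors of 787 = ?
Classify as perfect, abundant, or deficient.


Proper divisors: 1
Sum = 1 = 1
1 < 787 → deficient

s(787) = 1 (deficient)


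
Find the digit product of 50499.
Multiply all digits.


5 × 0 × 4 × 9 × 9 = 0


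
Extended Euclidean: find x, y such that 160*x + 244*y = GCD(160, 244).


Tabular extended Euclidean (each row: r = 160*s + 244*t):
r=160, s=1, t=0
r=244, s=0, t=1
q=0: r=160, s=1, t=0   [160*(1) + 244*(0) = 160]
q=1: r=84, s=-1, t=1   [160*(-1) + 244*(1) = 84]
q=1: r=76, s=2, t=-1   [160*(2) + 244*(-1) = 76]
q=1: r=8, s=-3, t=2   [160*(-3) + 244*(2) = 8]
q=9: r=4, s=29, t=-19   [160*(29) + 244*(-19) = 4]
q=2: r=0, s=-61, t=40   [160*(-61) + 244*(40) = 0]
GCD = 4; from the row with r=4: x=29, y=-19
Check: 160*(29) + 244*(-19) = 4640 - 4636 = 4

GCD = 4, x = 29, y = -19


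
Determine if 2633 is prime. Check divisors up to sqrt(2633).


Check divisors up to sqrt(2633) = 51.3128
No divisors found.
2633 is prime.

Yes, 2633 is prime


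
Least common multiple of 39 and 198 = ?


GCD(39, 198) = 3
LCM = 39*198/3 = 7722/3 = 2574

LCM = 2574


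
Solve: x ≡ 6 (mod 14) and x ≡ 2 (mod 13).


M = 14*13 = 182
M1 = M/14 = 13, M2 = M/13 = 14
M1^(-1) mod 14 = 13, M2^(-1) mod 13 = 1
x = 6*13*13 + 2*14*1 = 1042
1042 mod 182 = 132
Check: 132 mod 14 = 6 ✓, 132 mod 13 = 2 ✓

x ≡ 132 (mod 182)


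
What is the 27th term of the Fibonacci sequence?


Sequence: 1, 1, 2, 3, 5, 8, 13, 21, 34, 55, 89, 144, 233, 377, 610, 987, 1597, 2584, 4181, 6765, 10946, 17711, 28657, 46368, 75025, 121393, 196418
F(27) = 196418


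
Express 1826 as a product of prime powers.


1826 / 2 = 913
913 / 11 = 83
83 / 83 = 1
1826 = 2 × 11 × 83


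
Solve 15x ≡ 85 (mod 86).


GCD(15, 86) = 1, unique solution
a^(-1) mod 86 = 23
x = 23 * 85 mod 86 = 63

x ≡ 63 (mod 86)


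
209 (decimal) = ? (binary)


209 (base 10) = 209 (decimal)
209 (decimal) = 11010001 (base 2)


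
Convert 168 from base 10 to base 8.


168 (base 10) = 168 (decimal)
168 (decimal) = 250 (base 8)


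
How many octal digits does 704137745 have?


704137745 in base 8 = 5176045021
Number of digits = 10

10 digits (base 8)


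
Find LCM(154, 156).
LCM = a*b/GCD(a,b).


GCD(154, 156) = 2
LCM = 154*156/2 = 24024/2 = 12012

LCM = 12012


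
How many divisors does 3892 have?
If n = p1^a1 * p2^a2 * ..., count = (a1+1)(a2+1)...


3892 = 2^2 × 7^1 × 139^1
d(3892) = (2+1) × (1+1) × (1+1) = 12

12 divisors


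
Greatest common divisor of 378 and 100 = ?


378 = 3 * 100 + 78
100 = 1 * 78 + 22
78 = 3 * 22 + 12
22 = 1 * 12 + 10
12 = 1 * 10 + 2
10 = 5 * 2 + 0
GCD = 2


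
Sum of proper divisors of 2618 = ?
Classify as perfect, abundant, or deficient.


Proper divisors: 1, 2, 7, 11, 14, 17, 22, 34, 77, 119, 154, 187, 238, 374, 1309
Sum = 1 + 2 + 7 + 11 + 14 + 17 + 22 + 34 + 77 + 119 + 154 + 187 + 238 + 374 + 1309 = 2566
2566 < 2618 → deficient

s(2618) = 2566 (deficient)


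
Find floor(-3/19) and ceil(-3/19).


-3/19 = -0.1579
floor = -1
ceil = 0

floor = -1, ceil = 0


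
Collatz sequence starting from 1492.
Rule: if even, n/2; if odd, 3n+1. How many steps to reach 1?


1492 → 746 → 373 → 1120 → 560 → 280 → 140 → 70 → 35 → 106 → 53 → 160 → 80 → 40 → 20 → 10 → 5 → 16 → 8 → 4 → 2 → 1
Total steps = 21

21 steps


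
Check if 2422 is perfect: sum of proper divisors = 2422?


Proper divisors of 2422: 1, 2, 7, 14, 173, 346, 1211
Sum = 1 + 2 + 7 + 14 + 173 + 346 + 1211 = 1754

No, 2422 is not perfect (1754 ≠ 2422)


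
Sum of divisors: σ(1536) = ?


Divisors of 1536: 1, 2, 3, 4, 6, 8, 12, 16, 24, 32, 48, 64, 96, 128, 192, 256, 384, 512, 768, 1536
Sum = 1 + 2 + 3 + 4 + 6 + 8 + 12 + 16 + 24 + 32 + 48 + 64 + 96 + 128 + 192 + 256 + 384 + 512 + 768 + 1536 = 4092

σ(1536) = 4092


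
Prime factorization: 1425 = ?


1425 / 3 = 475
475 / 5 = 95
95 / 5 = 19
19 / 19 = 1
1425 = 3 × 5^2 × 19


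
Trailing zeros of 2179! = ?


floor(2179/5) = 435
floor(2179/25) = 87
floor(2179/125) = 17
floor(2179/625) = 3
Total = 542

542 trailing zeros


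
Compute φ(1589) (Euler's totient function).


1589 = 7 × 227
Prime factors: 7, 227
φ(1589) = 1589 × (1-1/7) × (1-1/227)
= 1589 × 6/7 × 226/227 = 1356

φ(1589) = 1356


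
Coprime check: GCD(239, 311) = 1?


Euclidean algorithm:
311 = 1 * 239 + 72
239 = 3 * 72 + 23
72 = 3 * 23 + 3
23 = 7 * 3 + 2
3 = 1 * 2 + 1
2 = 2 * 1 + 0
GCD(239, 311) = 1

Yes, coprime (GCD = 1)


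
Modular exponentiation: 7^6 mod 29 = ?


7^1 mod 29 = 7
7^2 mod 29 = 20
7^3 mod 29 = 24
7^4 mod 29 = 23
7^5 mod 29 = 16
7^6 mod 29 = 25


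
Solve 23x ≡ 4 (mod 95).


GCD(23, 95) = 1, unique solution
a^(-1) mod 95 = 62
x = 62 * 4 mod 95 = 58

x ≡ 58 (mod 95)


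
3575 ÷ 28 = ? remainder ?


3575 = 28 * 127 + 19
Check: 3556 + 19 = 3575

q = 127, r = 19


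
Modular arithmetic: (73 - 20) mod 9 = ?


73 - 20 = 53
53 mod 9 = 8


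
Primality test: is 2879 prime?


Check divisors up to sqrt(2879) = 53.6563
No divisors found.
2879 is prime.

Yes, 2879 is prime


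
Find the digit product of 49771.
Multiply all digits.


4 × 9 × 7 × 7 × 1 = 1764


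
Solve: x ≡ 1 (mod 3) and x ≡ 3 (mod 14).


M = 3*14 = 42
M1 = M/3 = 14, M2 = M/14 = 3
M1^(-1) mod 3 = 2, M2^(-1) mod 14 = 5
x = 1*14*2 + 3*3*5 = 73
73 mod 42 = 31
Check: 31 mod 3 = 1 ✓, 31 mod 14 = 3 ✓

x ≡ 31 (mod 42)


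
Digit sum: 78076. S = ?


7 + 8 + 0 + 7 + 6 = 28


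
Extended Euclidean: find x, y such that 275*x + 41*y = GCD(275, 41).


Tabular extended Euclidean (each row: r = 275*s + 41*t):
r=275, s=1, t=0
r=41, s=0, t=1
q=6: r=29, s=1, t=-6   [275*(1) + 41*(-6) = 29]
q=1: r=12, s=-1, t=7   [275*(-1) + 41*(7) = 12]
q=2: r=5, s=3, t=-20   [275*(3) + 41*(-20) = 5]
q=2: r=2, s=-7, t=47   [275*(-7) + 41*(47) = 2]
q=2: r=1, s=17, t=-114   [275*(17) + 41*(-114) = 1]
q=2: r=0, s=-41, t=275   [275*(-41) + 41*(275) = 0]
GCD = 1; from the row with r=1: x=17, y=-114
Check: 275*(17) + 41*(-114) = 4675 - 4674 = 1

GCD = 1, x = 17, y = -114


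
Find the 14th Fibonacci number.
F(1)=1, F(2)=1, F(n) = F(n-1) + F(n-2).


Sequence: 1, 1, 2, 3, 5, 8, 13, 21, 34, 55, 89, 144, 233, 377
F(14) = 377


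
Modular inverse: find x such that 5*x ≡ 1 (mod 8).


Use the extended Euclidean algorithm on (8, 5); each row r = 8*s + 5*t:
r=8, s=1, t=0
r=5, s=0, t=1
q=1: r=3, s=1, t=-1   [8*(1) + 5*(-1) = 3]
q=1: r=2, s=-1, t=2   [8*(-1) + 5*(2) = 2]
q=1: r=1, s=2, t=-3   [8*(2) + 5*(-3) = 1]
q=2: r=0, s=-5, t=8   [8*(-5) + 5*(8) = 0]
GCD = 1 with t = -3, so 5*(-3) ≡ 1 (mod 8)
Inverse = -3 mod 8 = 5
Check: 5 * 5 = 25 ≡ 1 (mod 8)

5^(-1) ≡ 5 (mod 8)


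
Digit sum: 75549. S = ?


7 + 5 + 5 + 4 + 9 = 30


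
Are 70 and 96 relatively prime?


Euclidean algorithm:
96 = 1 * 70 + 26
70 = 2 * 26 + 18
26 = 1 * 18 + 8
18 = 2 * 8 + 2
8 = 4 * 2 + 0
GCD(70, 96) = 2

No, not coprime (GCD = 2)


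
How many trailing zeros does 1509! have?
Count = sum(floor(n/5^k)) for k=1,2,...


floor(1509/5) = 301
floor(1509/25) = 60
floor(1509/125) = 12
floor(1509/625) = 2
Total = 375

375 trailing zeros


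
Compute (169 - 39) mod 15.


169 - 39 = 130
130 mod 15 = 10


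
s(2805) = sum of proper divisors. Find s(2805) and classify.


Proper divisors: 1, 3, 5, 11, 15, 17, 33, 51, 55, 85, 165, 187, 255, 561, 935
Sum = 1 + 3 + 5 + 11 + 15 + 17 + 33 + 51 + 55 + 85 + 165 + 187 + 255 + 561 + 935 = 2379
2379 < 2805 → deficient

s(2805) = 2379 (deficient)


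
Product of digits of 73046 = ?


7 × 3 × 0 × 4 × 6 = 0


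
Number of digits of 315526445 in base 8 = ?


315526445 in base 8 = 2263506455
Number of digits = 10

10 digits (base 8)


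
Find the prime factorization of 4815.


4815 / 3 = 1605
1605 / 3 = 535
535 / 5 = 107
107 / 107 = 1
4815 = 3^2 × 5 × 107


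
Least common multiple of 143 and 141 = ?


GCD(143, 141) = 1
LCM = 143*141/1 = 20163/1 = 20163

LCM = 20163


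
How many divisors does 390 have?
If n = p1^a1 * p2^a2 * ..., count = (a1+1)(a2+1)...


390 = 2^1 × 3^1 × 5^1 × 13^1
d(390) = (1+1) × (1+1) × (1+1) × (1+1) = 16

16 divisors


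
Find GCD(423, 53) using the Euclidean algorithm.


423 = 7 * 53 + 52
53 = 1 * 52 + 1
52 = 52 * 1 + 0
GCD = 1


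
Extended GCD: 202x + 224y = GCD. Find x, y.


Tabular extended Euclidean (each row: r = 202*s + 224*t):
r=202, s=1, t=0
r=224, s=0, t=1
q=0: r=202, s=1, t=0   [202*(1) + 224*(0) = 202]
q=1: r=22, s=-1, t=1   [202*(-1) + 224*(1) = 22]
q=9: r=4, s=10, t=-9   [202*(10) + 224*(-9) = 4]
q=5: r=2, s=-51, t=46   [202*(-51) + 224*(46) = 2]
q=2: r=0, s=112, t=-101   [202*(112) + 224*(-101) = 0]
GCD = 2; from the row with r=2: x=-51, y=46
Check: 202*(-51) + 224*(46) = -10302 + 10304 = 2

GCD = 2, x = -51, y = 46


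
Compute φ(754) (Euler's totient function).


754 = 2 × 13 × 29
Prime factors: 2, 13, 29
φ(754) = 754 × (1-1/2) × (1-1/13) × (1-1/29)
= 754 × 1/2 × 12/13 × 28/29 = 336

φ(754) = 336


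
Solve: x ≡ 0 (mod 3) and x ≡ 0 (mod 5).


M = 3*5 = 15
M1 = M/3 = 5, M2 = M/5 = 3
M1^(-1) mod 3 = 2, M2^(-1) mod 5 = 2
x = 0*5*2 + 0*3*2 = 0
0 mod 15 = 0
Check: 0 mod 3 = 0 ✓, 0 mod 5 = 0 ✓

x ≡ 0 (mod 15)


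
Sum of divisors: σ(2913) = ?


Divisors of 2913: 1, 3, 971, 2913
Sum = 1 + 3 + 971 + 2913 = 3888

σ(2913) = 3888


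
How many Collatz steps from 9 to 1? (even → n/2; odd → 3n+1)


9 → 28 → 14 → 7 → 22 → 11 → 34 → 17 → 52 → 26 → 13 → 40 → 20 → 10 → 5 → 16 → 8 → 4 → 2 → 1
Total steps = 19

19 steps


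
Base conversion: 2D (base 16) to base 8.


2D (base 16) = 45 (decimal)
45 (decimal) = 55 (base 8)


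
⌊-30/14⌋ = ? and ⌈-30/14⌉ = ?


-30/14 = -2.1429
floor = -3
ceil = -2

floor = -3, ceil = -2


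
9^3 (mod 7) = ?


9^1 mod 7 = 2
9^2 mod 7 = 4
9^3 mod 7 = 1


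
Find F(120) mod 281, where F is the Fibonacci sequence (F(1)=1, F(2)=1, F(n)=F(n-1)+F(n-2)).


F(k) mod 281 for k=1..120:
1, 1, 2, 3, 5, 8, 13, 21, 34, 55, 89, 144, 233, 96, 48, 144, 192, 55, 247, 21, 268, 8, 276, 3, 279, 1, 280, 0, 280, 280, 279, 278, 276, 273, 268, 260, 247, 226, 192, 137, 48, 185, 233, 137, 89, 226, 34, 260, 13, 273, 5, 278, 2, 280, 1, 0, 1, 1, 2, 3, 5, 8, 13, 21, 34, 55, 89, 144, 233, 96, 48, 144, 192, 55, 247, 21, 268, 8, 276, 3, 279, 1, 280, 0, 280, 280, 279, 278, 276, 273, 268, 260, 247, 226, 192, 137, 48, 185, 233, 137, 89, 226, 34, 260, 13, 273, 5, 278, 2, 280, 1, 0, 1, 1, 2, 3, 5, 8, 13, 21
F(120) mod 281 = 21


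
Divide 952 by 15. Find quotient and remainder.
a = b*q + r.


952 = 15 * 63 + 7
Check: 945 + 7 = 952

q = 63, r = 7


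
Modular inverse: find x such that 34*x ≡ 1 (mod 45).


Use the extended Euclidean algorithm on (45, 34); each row r = 45*s + 34*t:
r=45, s=1, t=0
r=34, s=0, t=1
q=1: r=11, s=1, t=-1   [45*(1) + 34*(-1) = 11]
q=3: r=1, s=-3, t=4   [45*(-3) + 34*(4) = 1]
q=11: r=0, s=34, t=-45   [45*(34) + 34*(-45) = 0]
GCD = 1 with t = 4, so 34*(4) ≡ 1 (mod 45)
Inverse = 4 mod 45 = 4
Check: 34 * 4 = 136 ≡ 1 (mod 45)

34^(-1) ≡ 4 (mod 45)


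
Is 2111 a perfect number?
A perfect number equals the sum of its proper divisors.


Proper divisors of 2111: 1
Sum = 1 = 1

No, 2111 is not perfect (1 ≠ 2111)


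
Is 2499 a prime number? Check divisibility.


2499 / 3 = 833 (exact division)
2499 is NOT prime.

No, 2499 is not prime


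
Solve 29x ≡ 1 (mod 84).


GCD(29, 84) = 1, unique solution
a^(-1) mod 84 = 29
x = 29 * 1 mod 84 = 29

x ≡ 29 (mod 84)


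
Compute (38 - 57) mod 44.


38 - 57 = -19
-19 mod 44 = 25


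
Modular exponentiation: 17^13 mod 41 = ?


17^1 mod 41 = 17
17^2 mod 41 = 2
17^3 mod 41 = 34
17^4 mod 41 = 4
17^5 mod 41 = 27
17^6 mod 41 = 8
17^7 mod 41 = 13
17^8 mod 41 = 16
17^9 mod 41 = 26
17^10 mod 41 = 32
17^11 mod 41 = 11
17^12 mod 41 = 23
17^13 mod 41 = 22


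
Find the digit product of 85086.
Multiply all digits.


8 × 5 × 0 × 8 × 6 = 0


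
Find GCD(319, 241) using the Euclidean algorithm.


319 = 1 * 241 + 78
241 = 3 * 78 + 7
78 = 11 * 7 + 1
7 = 7 * 1 + 0
GCD = 1


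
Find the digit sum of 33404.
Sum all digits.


3 + 3 + 4 + 0 + 4 = 14


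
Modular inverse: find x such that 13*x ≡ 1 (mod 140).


Use the extended Euclidean algorithm on (140, 13); each row r = 140*s + 13*t:
r=140, s=1, t=0
r=13, s=0, t=1
q=10: r=10, s=1, t=-10   [140*(1) + 13*(-10) = 10]
q=1: r=3, s=-1, t=11   [140*(-1) + 13*(11) = 3]
q=3: r=1, s=4, t=-43   [140*(4) + 13*(-43) = 1]
q=3: r=0, s=-13, t=140   [140*(-13) + 13*(140) = 0]
GCD = 1 with t = -43, so 13*(-43) ≡ 1 (mod 140)
Inverse = -43 mod 140 = 97
Check: 13 * 97 = 1261 ≡ 1 (mod 140)

13^(-1) ≡ 97 (mod 140)


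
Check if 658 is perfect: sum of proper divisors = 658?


Proper divisors of 658: 1, 2, 7, 14, 47, 94, 329
Sum = 1 + 2 + 7 + 14 + 47 + 94 + 329 = 494

No, 658 is not perfect (494 ≠ 658)


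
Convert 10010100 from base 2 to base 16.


10010100 (base 2) = 148 (decimal)
148 (decimal) = 94 (base 16)


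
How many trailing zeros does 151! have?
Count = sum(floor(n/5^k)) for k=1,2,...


floor(151/5) = 30
floor(151/25) = 6
floor(151/125) = 1
Total = 37

37 trailing zeros


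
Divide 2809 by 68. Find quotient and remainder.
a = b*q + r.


2809 = 68 * 41 + 21
Check: 2788 + 21 = 2809

q = 41, r = 21


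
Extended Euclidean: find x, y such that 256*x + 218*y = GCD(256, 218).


Tabular extended Euclidean (each row: r = 256*s + 218*t):
r=256, s=1, t=0
r=218, s=0, t=1
q=1: r=38, s=1, t=-1   [256*(1) + 218*(-1) = 38]
q=5: r=28, s=-5, t=6   [256*(-5) + 218*(6) = 28]
q=1: r=10, s=6, t=-7   [256*(6) + 218*(-7) = 10]
q=2: r=8, s=-17, t=20   [256*(-17) + 218*(20) = 8]
q=1: r=2, s=23, t=-27   [256*(23) + 218*(-27) = 2]
q=4: r=0, s=-109, t=128   [256*(-109) + 218*(128) = 0]
GCD = 2; from the row with r=2: x=23, y=-27
Check: 256*(23) + 218*(-27) = 5888 - 5886 = 2

GCD = 2, x = 23, y = -27


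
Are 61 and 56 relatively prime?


Euclidean algorithm:
61 = 1 * 56 + 5
56 = 11 * 5 + 1
5 = 5 * 1 + 0
GCD(61, 56) = 1

Yes, coprime (GCD = 1)


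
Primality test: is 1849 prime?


1849 / 43 = 43 (exact division)
1849 is NOT prime.

No, 1849 is not prime


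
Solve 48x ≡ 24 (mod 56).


GCD(48, 56) = 8 divides 24
Divide: 6x ≡ 3 (mod 7)
x ≡ 4 (mod 7)


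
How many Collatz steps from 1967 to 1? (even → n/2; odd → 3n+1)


1967 → 5902 → 2951 → 8854 → 4427 → 13282 → 6641 → 19924 → 9962 → 4981 → 14944 → 7472 → 3736 → 1868 → 934 → 467 → 1402 → 701 → 2104 → 1052 → 526 → 263 → 790 → 395 → 1186 → 593 → 1780 → 890 → 445 → 1336 → 668 → 334 → 167 → 502 → 251 → 754 → 377 → 1132 → 566 → 283 → 850 → 425 → 1276 → 638 → 319 → 958 → 479 → 1438 → 719 → 2158 → 1079 → 3238 → 1619 → 4858 → 2429 → 7288 → 3644 → 1822 → 911 → 2734 → 1367 → 4102 → 2051 → 6154 → 3077 → 9232 → 4616 → 2308 → 1154 → 577 → 1732 → 866 → 433 → 1300 → 650 → 325 → 976 → 488 → 244 → 122 → 61 → 184 → 92 → 46 → 23 → 70 → 35 → 106 → 53 → 160 → 80 → 40 → 20 → 10 → 5 → 16 → 8 → 4 → 2 → 1
Total steps = 99

99 steps


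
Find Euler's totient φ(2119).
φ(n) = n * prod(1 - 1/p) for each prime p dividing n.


2119 = 13 × 163
Prime factors: 13, 163
φ(2119) = 2119 × (1-1/13) × (1-1/163)
= 2119 × 12/13 × 162/163 = 1944

φ(2119) = 1944


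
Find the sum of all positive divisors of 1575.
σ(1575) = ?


Divisors of 1575: 1, 3, 5, 7, 9, 15, 21, 25, 35, 45, 63, 75, 105, 175, 225, 315, 525, 1575
Sum = 1 + 3 + 5 + 7 + 9 + 15 + 21 + 25 + 35 + 45 + 63 + 75 + 105 + 175 + 225 + 315 + 525 + 1575 = 3224

σ(1575) = 3224


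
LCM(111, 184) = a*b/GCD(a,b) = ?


GCD(111, 184) = 1
LCM = 111*184/1 = 20424/1 = 20424

LCM = 20424


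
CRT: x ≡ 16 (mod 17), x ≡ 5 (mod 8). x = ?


M = 17*8 = 136
M1 = M/17 = 8, M2 = M/8 = 17
M1^(-1) mod 17 = 15, M2^(-1) mod 8 = 1
x = 16*8*15 + 5*17*1 = 2005
2005 mod 136 = 101
Check: 101 mod 17 = 16 ✓, 101 mod 8 = 5 ✓

x ≡ 101 (mod 136)


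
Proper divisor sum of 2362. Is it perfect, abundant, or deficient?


Proper divisors: 1, 2, 1181
Sum = 1 + 2 + 1181 = 1184
1184 < 2362 → deficient

s(2362) = 1184 (deficient)


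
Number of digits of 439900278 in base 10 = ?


439900278 has 9 digits in base 10
floor(log10(439900278)) + 1 = floor(8.6434) + 1 = 9

9 digits (base 10)


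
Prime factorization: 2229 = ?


2229 / 3 = 743
743 / 743 = 1
2229 = 3 × 743


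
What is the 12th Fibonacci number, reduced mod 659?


F(k) mod 659 for k=1..12:
1, 1, 2, 3, 5, 8, 13, 21, 34, 55, 89, 144
F(12) mod 659 = 144


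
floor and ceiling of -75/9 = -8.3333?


-75/9 = -8.3333
floor = -9
ceil = -8

floor = -9, ceil = -8


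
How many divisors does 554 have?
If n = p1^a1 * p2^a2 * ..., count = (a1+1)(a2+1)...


554 = 2^1 × 277^1
d(554) = (1+1) × (1+1) = 4

4 divisors


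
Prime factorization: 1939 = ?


1939 / 7 = 277
277 / 277 = 1
1939 = 7 × 277


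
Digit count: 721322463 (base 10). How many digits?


721322463 has 9 digits in base 10
floor(log10(721322463)) + 1 = floor(8.8581) + 1 = 9

9 digits (base 10)


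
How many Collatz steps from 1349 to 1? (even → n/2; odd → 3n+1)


1349 → 4048 → 2024 → 1012 → 506 → 253 → 760 → 380 → 190 → 95 → 286 → 143 → 430 → 215 → 646 → 323 → 970 → 485 → 1456 → 728 → 364 → 182 → 91 → 274 → 137 → 412 → 206 → 103 → 310 → 155 → 466 → 233 → 700 → 350 → 175 → 526 → 263 → 790 → 395 → 1186 → 593 → 1780 → 890 → 445 → 1336 → 668 → 334 → 167 → 502 → 251 → 754 → 377 → 1132 → 566 → 283 → 850 → 425 → 1276 → 638 → 319 → 958 → 479 → 1438 → 719 → 2158 → 1079 → 3238 → 1619 → 4858 → 2429 → 7288 → 3644 → 1822 → 911 → 2734 → 1367 → 4102 → 2051 → 6154 → 3077 → 9232 → 4616 → 2308 → 1154 → 577 → 1732 → 866 → 433 → 1300 → 650 → 325 → 976 → 488 → 244 → 122 → 61 → 184 → 92 → 46 → 23 → 70 → 35 → 106 → 53 → 160 → 80 → 40 → 20 → 10 → 5 → 16 → 8 → 4 → 2 → 1
Total steps = 114

114 steps


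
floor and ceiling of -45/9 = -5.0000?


-45/9 = -5.0000
floor = -5
ceil = -5

floor = -5, ceil = -5


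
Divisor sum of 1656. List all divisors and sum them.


Divisors of 1656: 1, 2, 3, 4, 6, 8, 9, 12, 18, 23, 24, 36, 46, 69, 72, 92, 138, 184, 207, 276, 414, 552, 828, 1656
Sum = 1 + 2 + 3 + 4 + 6 + 8 + 9 + 12 + 18 + 23 + 24 + 36 + 46 + 69 + 72 + 92 + 138 + 184 + 207 + 276 + 414 + 552 + 828 + 1656 = 4680

σ(1656) = 4680


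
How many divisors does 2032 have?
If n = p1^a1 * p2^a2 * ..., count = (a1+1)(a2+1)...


2032 = 2^4 × 127^1
d(2032) = (4+1) × (1+1) = 10

10 divisors


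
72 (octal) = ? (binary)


72 (base 8) = 58 (decimal)
58 (decimal) = 111010 (base 2)


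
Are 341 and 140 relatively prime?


Euclidean algorithm:
341 = 2 * 140 + 61
140 = 2 * 61 + 18
61 = 3 * 18 + 7
18 = 2 * 7 + 4
7 = 1 * 4 + 3
4 = 1 * 3 + 1
3 = 3 * 1 + 0
GCD(341, 140) = 1

Yes, coprime (GCD = 1)


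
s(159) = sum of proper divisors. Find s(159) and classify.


Proper divisors: 1, 3, 53
Sum = 1 + 3 + 53 = 57
57 < 159 → deficient

s(159) = 57 (deficient)


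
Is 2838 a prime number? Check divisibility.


2838 / 2 = 1419 (exact division)
2838 is NOT prime.

No, 2838 is not prime


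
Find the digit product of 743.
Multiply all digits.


7 × 4 × 3 = 84


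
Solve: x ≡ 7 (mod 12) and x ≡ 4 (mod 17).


M = 12*17 = 204
M1 = M/12 = 17, M2 = M/17 = 12
M1^(-1) mod 12 = 5, M2^(-1) mod 17 = 10
x = 7*17*5 + 4*12*10 = 1075
1075 mod 204 = 55
Check: 55 mod 12 = 7 ✓, 55 mod 17 = 4 ✓

x ≡ 55 (mod 204)


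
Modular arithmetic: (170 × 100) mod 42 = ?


170 × 100 = 17000
17000 mod 42 = 32


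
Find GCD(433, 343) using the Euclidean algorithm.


433 = 1 * 343 + 90
343 = 3 * 90 + 73
90 = 1 * 73 + 17
73 = 4 * 17 + 5
17 = 3 * 5 + 2
5 = 2 * 2 + 1
2 = 2 * 1 + 0
GCD = 1


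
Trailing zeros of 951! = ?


floor(951/5) = 190
floor(951/25) = 38
floor(951/125) = 7
floor(951/625) = 1
Total = 236

236 trailing zeros


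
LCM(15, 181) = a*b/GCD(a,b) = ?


GCD(15, 181) = 1
LCM = 15*181/1 = 2715/1 = 2715

LCM = 2715


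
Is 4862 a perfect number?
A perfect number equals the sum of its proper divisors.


Proper divisors of 4862: 1, 2, 11, 13, 17, 22, 26, 34, 143, 187, 221, 286, 374, 442, 2431
Sum = 1 + 2 + 11 + 13 + 17 + 22 + 26 + 34 + 143 + 187 + 221 + 286 + 374 + 442 + 2431 = 4210

No, 4862 is not perfect (4210 ≠ 4862)


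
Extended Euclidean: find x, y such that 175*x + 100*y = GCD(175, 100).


Tabular extended Euclidean (each row: r = 175*s + 100*t):
r=175, s=1, t=0
r=100, s=0, t=1
q=1: r=75, s=1, t=-1   [175*(1) + 100*(-1) = 75]
q=1: r=25, s=-1, t=2   [175*(-1) + 100*(2) = 25]
q=3: r=0, s=4, t=-7   [175*(4) + 100*(-7) = 0]
GCD = 25; from the row with r=25: x=-1, y=2
Check: 175*(-1) + 100*(2) = -175 + 200 = 25

GCD = 25, x = -1, y = 2


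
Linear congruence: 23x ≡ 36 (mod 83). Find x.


GCD(23, 83) = 1, unique solution
a^(-1) mod 83 = 65
x = 65 * 36 mod 83 = 16

x ≡ 16 (mod 83)


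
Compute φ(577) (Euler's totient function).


577 = 577
Prime factors: 577
φ(577) = 577 × (1-1/577)
= 577 × 576/577 = 576

φ(577) = 576


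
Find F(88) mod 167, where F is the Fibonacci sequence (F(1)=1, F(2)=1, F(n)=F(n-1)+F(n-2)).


F(k) mod 167 for k=1..88:
1, 1, 2, 3, 5, 8, 13, 21, 34, 55, 89, 144, 66, 43, 109, 152, 94, 79, 6, 85, 91, 9, 100, 109, 42, 151, 26, 10, 36, 46, 82, 128, 43, 4, 47, 51, 98, 149, 80, 62, 142, 37, 12, 49, 61, 110, 4, 114, 118, 65, 16, 81, 97, 11, 108, 119, 60, 12, 72, 84, 156, 73, 62, 135, 30, 165, 28, 26, 54, 80, 134, 47, 14, 61, 75, 136, 44, 13, 57, 70, 127, 30, 157, 20, 10, 30, 40, 70
F(88) mod 167 = 70


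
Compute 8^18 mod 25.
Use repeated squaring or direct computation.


8^1 mod 25 = 8
8^2 mod 25 = 14
8^3 mod 25 = 12
8^4 mod 25 = 21
8^5 mod 25 = 18
8^6 mod 25 = 19
8^7 mod 25 = 2
8^8 mod 25 = 16
8^9 mod 25 = 3
8^10 mod 25 = 24
8^11 mod 25 = 17
8^12 mod 25 = 11
8^13 mod 25 = 13
8^14 mod 25 = 4
8^15 mod 25 = 7
8^16 mod 25 = 6
8^17 mod 25 = 23
8^18 mod 25 = 9


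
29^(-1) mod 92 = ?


Use the extended Euclidean algorithm on (92, 29); each row r = 92*s + 29*t:
r=92, s=1, t=0
r=29, s=0, t=1
q=3: r=5, s=1, t=-3   [92*(1) + 29*(-3) = 5]
q=5: r=4, s=-5, t=16   [92*(-5) + 29*(16) = 4]
q=1: r=1, s=6, t=-19   [92*(6) + 29*(-19) = 1]
q=4: r=0, s=-29, t=92   [92*(-29) + 29*(92) = 0]
GCD = 1 with t = -19, so 29*(-19) ≡ 1 (mod 92)
Inverse = -19 mod 92 = 73
Check: 29 * 73 = 2117 ≡ 1 (mod 92)

29^(-1) ≡ 73 (mod 92)


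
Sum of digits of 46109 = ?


4 + 6 + 1 + 0 + 9 = 20


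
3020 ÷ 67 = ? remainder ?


3020 = 67 * 45 + 5
Check: 3015 + 5 = 3020

q = 45, r = 5


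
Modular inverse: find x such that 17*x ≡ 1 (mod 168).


Use the extended Euclidean algorithm on (168, 17); each row r = 168*s + 17*t:
r=168, s=1, t=0
r=17, s=0, t=1
q=9: r=15, s=1, t=-9   [168*(1) + 17*(-9) = 15]
q=1: r=2, s=-1, t=10   [168*(-1) + 17*(10) = 2]
q=7: r=1, s=8, t=-79   [168*(8) + 17*(-79) = 1]
q=2: r=0, s=-17, t=168   [168*(-17) + 17*(168) = 0]
GCD = 1 with t = -79, so 17*(-79) ≡ 1 (mod 168)
Inverse = -79 mod 168 = 89
Check: 17 * 89 = 1513 ≡ 1 (mod 168)

17^(-1) ≡ 89 (mod 168)


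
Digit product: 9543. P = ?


9 × 5 × 4 × 3 = 540


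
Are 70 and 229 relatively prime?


Euclidean algorithm:
229 = 3 * 70 + 19
70 = 3 * 19 + 13
19 = 1 * 13 + 6
13 = 2 * 6 + 1
6 = 6 * 1 + 0
GCD(70, 229) = 1

Yes, coprime (GCD = 1)


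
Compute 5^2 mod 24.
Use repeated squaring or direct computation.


5^1 mod 24 = 5
5^2 mod 24 = 1


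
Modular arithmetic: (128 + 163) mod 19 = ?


128 + 163 = 291
291 mod 19 = 6


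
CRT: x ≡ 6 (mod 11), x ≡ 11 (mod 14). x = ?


M = 11*14 = 154
M1 = M/11 = 14, M2 = M/14 = 11
M1^(-1) mod 11 = 4, M2^(-1) mod 14 = 9
x = 6*14*4 + 11*11*9 = 1425
1425 mod 154 = 39
Check: 39 mod 11 = 6 ✓, 39 mod 14 = 11 ✓

x ≡ 39 (mod 154)


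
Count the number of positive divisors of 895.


895 = 5^1 × 179^1
d(895) = (1+1) × (1+1) = 4

4 divisors


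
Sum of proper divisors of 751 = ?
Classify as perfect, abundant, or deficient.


Proper divisors: 1
Sum = 1 = 1
1 < 751 → deficient

s(751) = 1 (deficient)


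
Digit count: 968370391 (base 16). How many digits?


968370391 in base 16 = 39B828D7
Number of digits = 8

8 digits (base 16)


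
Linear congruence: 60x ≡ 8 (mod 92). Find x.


GCD(60, 92) = 4 divides 8
Divide: 15x ≡ 2 (mod 23)
x ≡ 17 (mod 23)


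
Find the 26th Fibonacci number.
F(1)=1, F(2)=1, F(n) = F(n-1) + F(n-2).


Sequence: 1, 1, 2, 3, 5, 8, 13, 21, 34, 55, 89, 144, 233, 377, 610, 987, 1597, 2584, 4181, 6765, 10946, 17711, 28657, 46368, 75025, 121393
F(26) = 121393


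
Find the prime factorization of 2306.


2306 / 2 = 1153
1153 / 1153 = 1
2306 = 2 × 1153


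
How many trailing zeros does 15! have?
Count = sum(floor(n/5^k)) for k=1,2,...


floor(15/5) = 3
Total = 3

3 trailing zeros


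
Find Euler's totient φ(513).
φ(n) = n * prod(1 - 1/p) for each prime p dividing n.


513 = 3^3 × 19
Prime factors: 3, 19
φ(513) = 513 × (1-1/3) × (1-1/19)
= 513 × 2/3 × 18/19 = 324

φ(513) = 324


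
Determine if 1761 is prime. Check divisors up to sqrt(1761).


1761 / 3 = 587 (exact division)
1761 is NOT prime.

No, 1761 is not prime


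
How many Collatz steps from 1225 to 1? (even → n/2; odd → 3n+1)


1225 → 3676 → 1838 → 919 → 2758 → 1379 → 4138 → 2069 → 6208 → 3104 → 1552 → 776 → 388 → 194 → 97 → 292 → 146 → 73 → 220 → 110 → 55 → 166 → 83 → 250 → 125 → 376 → 188 → 94 → 47 → 142 → 71 → 214 → 107 → 322 → 161 → 484 → 242 → 121 → 364 → 182 → 91 → 274 → 137 → 412 → 206 → 103 → 310 → 155 → 466 → 233 → 700 → 350 → 175 → 526 → 263 → 790 → 395 → 1186 → 593 → 1780 → 890 → 445 → 1336 → 668 → 334 → 167 → 502 → 251 → 754 → 377 → 1132 → 566 → 283 → 850 → 425 → 1276 → 638 → 319 → 958 → 479 → 1438 → 719 → 2158 → 1079 → 3238 → 1619 → 4858 → 2429 → 7288 → 3644 → 1822 → 911 → 2734 → 1367 → 4102 → 2051 → 6154 → 3077 → 9232 → 4616 → 2308 → 1154 → 577 → 1732 → 866 → 433 → 1300 → 650 → 325 → 976 → 488 → 244 → 122 → 61 → 184 → 92 → 46 → 23 → 70 → 35 → 106 → 53 → 160 → 80 → 40 → 20 → 10 → 5 → 16 → 8 → 4 → 2 → 1
Total steps = 132

132 steps


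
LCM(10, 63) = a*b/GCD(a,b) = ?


GCD(10, 63) = 1
LCM = 10*63/1 = 630/1 = 630

LCM = 630


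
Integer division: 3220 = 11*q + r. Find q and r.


3220 = 11 * 292 + 8
Check: 3212 + 8 = 3220

q = 292, r = 8


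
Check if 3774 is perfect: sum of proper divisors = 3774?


Proper divisors of 3774: 1, 2, 3, 6, 17, 34, 37, 51, 74, 102, 111, 222, 629, 1258, 1887
Sum = 1 + 2 + 3 + 6 + 17 + 34 + 37 + 51 + 74 + 102 + 111 + 222 + 629 + 1258 + 1887 = 4434

No, 3774 is not perfect (4434 ≠ 3774)


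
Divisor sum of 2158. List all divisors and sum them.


Divisors of 2158: 1, 2, 13, 26, 83, 166, 1079, 2158
Sum = 1 + 2 + 13 + 26 + 83 + 166 + 1079 + 2158 = 3528

σ(2158) = 3528


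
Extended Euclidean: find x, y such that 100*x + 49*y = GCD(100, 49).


Tabular extended Euclidean (each row: r = 100*s + 49*t):
r=100, s=1, t=0
r=49, s=0, t=1
q=2: r=2, s=1, t=-2   [100*(1) + 49*(-2) = 2]
q=24: r=1, s=-24, t=49   [100*(-24) + 49*(49) = 1]
q=2: r=0, s=49, t=-100   [100*(49) + 49*(-100) = 0]
GCD = 1; from the row with r=1: x=-24, y=49
Check: 100*(-24) + 49*(49) = -2400 + 2401 = 1

GCD = 1, x = -24, y = 49


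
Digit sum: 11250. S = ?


1 + 1 + 2 + 5 + 0 = 9


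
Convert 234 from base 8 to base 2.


234 (base 8) = 156 (decimal)
156 (decimal) = 10011100 (base 2)


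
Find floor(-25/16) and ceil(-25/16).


-25/16 = -1.5625
floor = -2
ceil = -1

floor = -2, ceil = -1


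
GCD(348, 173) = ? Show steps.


348 = 2 * 173 + 2
173 = 86 * 2 + 1
2 = 2 * 1 + 0
GCD = 1


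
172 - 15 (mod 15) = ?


172 - 15 = 157
157 mod 15 = 7


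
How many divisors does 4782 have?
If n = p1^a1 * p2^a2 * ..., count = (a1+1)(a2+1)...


4782 = 2^1 × 3^1 × 797^1
d(4782) = (1+1) × (1+1) × (1+1) = 8

8 divisors


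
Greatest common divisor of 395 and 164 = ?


395 = 2 * 164 + 67
164 = 2 * 67 + 30
67 = 2 * 30 + 7
30 = 4 * 7 + 2
7 = 3 * 2 + 1
2 = 2 * 1 + 0
GCD = 1


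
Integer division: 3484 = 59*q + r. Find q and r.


3484 = 59 * 59 + 3
Check: 3481 + 3 = 3484

q = 59, r = 3


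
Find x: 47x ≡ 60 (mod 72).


GCD(47, 72) = 1, unique solution
a^(-1) mod 72 = 23
x = 23 * 60 mod 72 = 12

x ≡ 12 (mod 72)


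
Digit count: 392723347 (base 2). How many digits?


392723347 in base 2 = 10111011010000111101110010011
Number of digits = 29

29 digits (base 2)


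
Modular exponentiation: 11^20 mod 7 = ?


11^1 mod 7 = 4
11^2 mod 7 = 2
11^3 mod 7 = 1
11^4 mod 7 = 4
11^5 mod 7 = 2
11^6 mod 7 = 1
11^7 mod 7 = 4
11^8 mod 7 = 2
11^9 mod 7 = 1
11^10 mod 7 = 4
11^11 mod 7 = 2
11^12 mod 7 = 1
11^13 mod 7 = 4
11^14 mod 7 = 2
11^15 mod 7 = 1
11^16 mod 7 = 4
11^17 mod 7 = 2
11^18 mod 7 = 1
11^19 mod 7 = 4
11^20 mod 7 = 2


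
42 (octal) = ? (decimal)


42 (base 8) = 34 (decimal)
34 (decimal) = 34 (base 10)


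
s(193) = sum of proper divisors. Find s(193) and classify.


Proper divisors: 1
Sum = 1 = 1
1 < 193 → deficient

s(193) = 1 (deficient)


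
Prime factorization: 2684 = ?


2684 / 2 = 1342
1342 / 2 = 671
671 / 11 = 61
61 / 61 = 1
2684 = 2^2 × 11 × 61


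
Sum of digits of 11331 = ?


1 + 1 + 3 + 3 + 1 = 9


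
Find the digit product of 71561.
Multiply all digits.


7 × 1 × 5 × 6 × 1 = 210


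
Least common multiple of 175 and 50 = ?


GCD(175, 50) = 25
LCM = 175*50/25 = 8750/25 = 350

LCM = 350


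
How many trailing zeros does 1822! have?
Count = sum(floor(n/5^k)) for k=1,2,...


floor(1822/5) = 364
floor(1822/25) = 72
floor(1822/125) = 14
floor(1822/625) = 2
Total = 452

452 trailing zeros


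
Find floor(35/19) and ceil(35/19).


35/19 = 1.8421
floor = 1
ceil = 2

floor = 1, ceil = 2


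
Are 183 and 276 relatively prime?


Euclidean algorithm:
276 = 1 * 183 + 93
183 = 1 * 93 + 90
93 = 1 * 90 + 3
90 = 30 * 3 + 0
GCD(183, 276) = 3

No, not coprime (GCD = 3)


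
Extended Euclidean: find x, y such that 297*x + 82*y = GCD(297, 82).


Tabular extended Euclidean (each row: r = 297*s + 82*t):
r=297, s=1, t=0
r=82, s=0, t=1
q=3: r=51, s=1, t=-3   [297*(1) + 82*(-3) = 51]
q=1: r=31, s=-1, t=4   [297*(-1) + 82*(4) = 31]
q=1: r=20, s=2, t=-7   [297*(2) + 82*(-7) = 20]
q=1: r=11, s=-3, t=11   [297*(-3) + 82*(11) = 11]
q=1: r=9, s=5, t=-18   [297*(5) + 82*(-18) = 9]
q=1: r=2, s=-8, t=29   [297*(-8) + 82*(29) = 2]
q=4: r=1, s=37, t=-134   [297*(37) + 82*(-134) = 1]
q=2: r=0, s=-82, t=297   [297*(-82) + 82*(297) = 0]
GCD = 1; from the row with r=1: x=37, y=-134
Check: 297*(37) + 82*(-134) = 10989 - 10988 = 1

GCD = 1, x = 37, y = -134


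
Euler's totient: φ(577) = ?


577 = 577
Prime factors: 577
φ(577) = 577 × (1-1/577)
= 577 × 576/577 = 576

φ(577) = 576


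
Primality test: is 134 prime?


134 / 2 = 67 (exact division)
134 is NOT prime.

No, 134 is not prime


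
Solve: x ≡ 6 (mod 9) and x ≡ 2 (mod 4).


M = 9*4 = 36
M1 = M/9 = 4, M2 = M/4 = 9
M1^(-1) mod 9 = 7, M2^(-1) mod 4 = 1
x = 6*4*7 + 2*9*1 = 186
186 mod 36 = 6
Check: 6 mod 9 = 6 ✓, 6 mod 4 = 2 ✓

x ≡ 6 (mod 36)


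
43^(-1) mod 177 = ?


Use the extended Euclidean algorithm on (177, 43); each row r = 177*s + 43*t:
r=177, s=1, t=0
r=43, s=0, t=1
q=4: r=5, s=1, t=-4   [177*(1) + 43*(-4) = 5]
q=8: r=3, s=-8, t=33   [177*(-8) + 43*(33) = 3]
q=1: r=2, s=9, t=-37   [177*(9) + 43*(-37) = 2]
q=1: r=1, s=-17, t=70   [177*(-17) + 43*(70) = 1]
q=2: r=0, s=43, t=-177   [177*(43) + 43*(-177) = 0]
GCD = 1 with t = 70, so 43*(70) ≡ 1 (mod 177)
Inverse = 70 mod 177 = 70
Check: 43 * 70 = 3010 ≡ 1 (mod 177)

43^(-1) ≡ 70 (mod 177)


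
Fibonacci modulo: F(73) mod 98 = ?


F(k) mod 98 for k=1..73:
1, 1, 2, 3, 5, 8, 13, 21, 34, 55, 89, 46, 37, 83, 22, 7, 29, 36, 65, 3, 68, 71, 41, 14, 55, 69, 26, 95, 23, 20, 43, 63, 8, 71, 79, 52, 33, 85, 20, 7, 27, 34, 61, 95, 58, 55, 15, 70, 85, 57, 44, 3, 47, 50, 97, 49, 48, 97, 47, 46, 93, 41, 36, 77, 15, 92, 9, 3, 12, 15, 27, 42, 69
F(73) mod 98 = 69
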